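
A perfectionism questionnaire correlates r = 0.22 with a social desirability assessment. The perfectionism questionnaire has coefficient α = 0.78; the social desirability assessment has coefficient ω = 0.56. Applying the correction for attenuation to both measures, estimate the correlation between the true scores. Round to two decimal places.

r_true = r_obs / √(r_xx · r_yy) = 0.22 / √(0.78 × 0.56) = 0.22 / √0.4368 = 0.22 / 0.6609 ≈ 0.33.

0.33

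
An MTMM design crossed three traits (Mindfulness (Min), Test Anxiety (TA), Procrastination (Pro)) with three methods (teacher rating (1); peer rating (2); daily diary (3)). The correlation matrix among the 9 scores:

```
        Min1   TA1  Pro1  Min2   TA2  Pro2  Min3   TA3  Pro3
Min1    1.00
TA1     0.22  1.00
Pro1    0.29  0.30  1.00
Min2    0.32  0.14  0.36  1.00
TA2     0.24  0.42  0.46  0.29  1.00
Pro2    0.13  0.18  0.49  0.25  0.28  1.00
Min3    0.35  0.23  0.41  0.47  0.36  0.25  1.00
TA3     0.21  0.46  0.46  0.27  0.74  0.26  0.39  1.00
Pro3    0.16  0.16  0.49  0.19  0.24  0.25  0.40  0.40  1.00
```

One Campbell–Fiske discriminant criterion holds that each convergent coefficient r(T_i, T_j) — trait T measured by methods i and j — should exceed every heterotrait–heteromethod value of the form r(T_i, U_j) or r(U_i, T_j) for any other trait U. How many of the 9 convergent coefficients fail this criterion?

Convergent coefficients and their comparison sets:
Min (methods 1·2): 0.32 vs {0.24, 0.14, 0.13, 0.36} → fail.
Min (methods 1·3): 0.35 vs {0.21, 0.23, 0.16, 0.41} → fail.
Min (methods 2·3): 0.47 vs {0.27, 0.36, 0.19, 0.25} → pass.
TA (methods 1·2): 0.42 vs {0.14, 0.24, 0.18, 0.46} → fail.
TA (methods 1·3): 0.46 vs {0.23, 0.21, 0.16, 0.46} → fail.
TA (methods 2·3): 0.74 vs {0.36, 0.27, 0.24, 0.26} → pass.
Pro (methods 1·2): 0.49 vs {0.36, 0.13, 0.46, 0.18} → pass.
Pro (methods 1·3): 0.49 vs {0.41, 0.16, 0.46, 0.16} → pass.
Pro (methods 2·3): 0.25 vs {0.25, 0.19, 0.26, 0.24} → fail.
5 of 9 fail.

5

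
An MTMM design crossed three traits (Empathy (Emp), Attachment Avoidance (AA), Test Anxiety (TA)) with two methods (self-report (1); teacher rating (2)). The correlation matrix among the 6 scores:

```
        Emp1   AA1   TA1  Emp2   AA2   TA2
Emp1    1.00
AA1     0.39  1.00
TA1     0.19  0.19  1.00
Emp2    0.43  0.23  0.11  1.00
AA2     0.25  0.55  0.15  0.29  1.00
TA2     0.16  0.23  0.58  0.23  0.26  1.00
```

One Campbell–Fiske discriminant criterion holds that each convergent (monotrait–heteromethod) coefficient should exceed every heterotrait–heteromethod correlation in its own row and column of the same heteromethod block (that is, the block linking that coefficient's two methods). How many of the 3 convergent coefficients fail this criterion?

Convergent coefficients and their comparison sets:
Emp (methods 1·2): 0.43 vs {0.25, 0.23, 0.16, 0.11} → pass.
AA (methods 1·2): 0.55 vs {0.23, 0.25, 0.23, 0.15} → pass.
TA (methods 1·2): 0.58 vs {0.11, 0.16, 0.15, 0.23} → pass.
0 of 3 fail.

0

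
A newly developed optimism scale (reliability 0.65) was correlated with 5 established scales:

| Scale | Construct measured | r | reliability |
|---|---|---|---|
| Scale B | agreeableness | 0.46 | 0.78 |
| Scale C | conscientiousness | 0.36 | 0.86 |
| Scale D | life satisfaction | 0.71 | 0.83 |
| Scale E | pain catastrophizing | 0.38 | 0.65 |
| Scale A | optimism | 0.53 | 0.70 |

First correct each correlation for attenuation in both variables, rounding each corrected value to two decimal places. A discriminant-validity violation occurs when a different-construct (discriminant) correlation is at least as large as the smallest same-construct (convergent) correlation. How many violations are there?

Disattenuated r (r / √(r_scale · r_new)):
  Scale B (disc): 0.46 / √(0.78·0.65) = 0.65
  Scale C (disc): 0.36 / √(0.86·0.65) = 0.48
  Scale D (disc): 0.71 / √(0.83·0.65) = 0.97
  Scale E (disc): 0.38 / √(0.65·0.65) = 0.58
  Scale A (conv): 0.53 / √(0.70·0.65) = 0.79
Smallest convergent = 0.79. Discriminant values: 0.65, 0.48, 0.97, 0.58; count ≥ 0.79 → 1.

1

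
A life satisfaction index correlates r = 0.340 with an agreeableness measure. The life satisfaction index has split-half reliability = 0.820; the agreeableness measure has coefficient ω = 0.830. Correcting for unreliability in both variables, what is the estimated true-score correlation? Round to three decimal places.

r_true = r_obs / √(r_xx · r_yy) = 0.340 / √(0.820 × 0.830) = 0.340 / √0.680600 = 0.340 / 0.8250 ≈ 0.412.

0.412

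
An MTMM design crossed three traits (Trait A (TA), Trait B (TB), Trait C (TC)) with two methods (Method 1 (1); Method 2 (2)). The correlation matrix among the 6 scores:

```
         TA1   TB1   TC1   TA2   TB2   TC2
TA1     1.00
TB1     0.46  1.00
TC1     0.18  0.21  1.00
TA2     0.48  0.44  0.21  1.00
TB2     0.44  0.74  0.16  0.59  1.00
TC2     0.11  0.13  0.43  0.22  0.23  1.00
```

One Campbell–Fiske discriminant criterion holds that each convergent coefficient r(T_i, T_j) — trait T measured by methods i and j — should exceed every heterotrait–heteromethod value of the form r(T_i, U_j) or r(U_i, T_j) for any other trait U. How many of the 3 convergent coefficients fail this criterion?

0

Each convergent coefficient versus the relevant comparison correlations:
TA (methods 1·2): 0.48 vs {0.44, 0.44, 0.11, 0.21} → pass.
TB (methods 1·2): 0.74 vs {0.44, 0.44, 0.13, 0.16} → pass.
TC (methods 1·2): 0.43 vs {0.21, 0.11, 0.16, 0.13} → pass.
0 of 3 fail.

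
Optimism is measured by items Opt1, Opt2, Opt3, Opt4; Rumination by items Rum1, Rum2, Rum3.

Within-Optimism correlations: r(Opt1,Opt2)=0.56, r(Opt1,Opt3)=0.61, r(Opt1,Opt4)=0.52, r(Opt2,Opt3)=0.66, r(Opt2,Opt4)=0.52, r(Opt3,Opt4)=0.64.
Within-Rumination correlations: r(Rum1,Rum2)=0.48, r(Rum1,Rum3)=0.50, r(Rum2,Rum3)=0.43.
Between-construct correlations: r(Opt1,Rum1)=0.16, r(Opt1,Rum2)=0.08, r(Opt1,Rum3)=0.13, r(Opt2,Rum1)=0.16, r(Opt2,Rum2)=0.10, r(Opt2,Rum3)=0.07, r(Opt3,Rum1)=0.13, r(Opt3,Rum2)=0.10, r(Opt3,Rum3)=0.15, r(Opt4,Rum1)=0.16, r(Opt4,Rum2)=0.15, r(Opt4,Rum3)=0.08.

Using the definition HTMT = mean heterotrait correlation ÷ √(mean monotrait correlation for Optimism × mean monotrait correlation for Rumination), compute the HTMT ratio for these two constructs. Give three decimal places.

0.234

Between-construct mean = 1.47/12 = 0.1225.
Mean within-Opt = 3.51/6 = 0.5850; mean within-Rum = 1.41/3 = 0.4700.
Geometric mean = √(0.5850 × 0.4700) = 0.5244.
HTMT = 0.1225 / 0.5244 = 0.234.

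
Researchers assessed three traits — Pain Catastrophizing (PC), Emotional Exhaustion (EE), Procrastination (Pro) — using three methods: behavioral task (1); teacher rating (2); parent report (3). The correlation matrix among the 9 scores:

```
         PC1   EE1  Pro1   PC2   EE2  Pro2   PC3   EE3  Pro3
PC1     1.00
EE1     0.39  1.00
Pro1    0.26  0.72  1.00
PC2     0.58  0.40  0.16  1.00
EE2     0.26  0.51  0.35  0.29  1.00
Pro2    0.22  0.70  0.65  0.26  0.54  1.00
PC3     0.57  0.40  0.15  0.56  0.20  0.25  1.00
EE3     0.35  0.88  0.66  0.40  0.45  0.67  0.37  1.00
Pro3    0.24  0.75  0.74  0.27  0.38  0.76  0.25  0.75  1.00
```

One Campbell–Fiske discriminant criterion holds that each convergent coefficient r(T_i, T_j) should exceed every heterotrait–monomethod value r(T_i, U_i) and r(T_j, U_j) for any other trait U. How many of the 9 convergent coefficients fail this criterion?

4

Each convergent coefficient versus the relevant comparison correlations:
PC (methods 1·2): 0.58 vs {0.39, 0.29, 0.26, 0.26} → pass.
PC (methods 1·3): 0.57 vs {0.39, 0.37, 0.26, 0.25} → pass.
PC (methods 2·3): 0.56 vs {0.29, 0.37, 0.26, 0.25} → pass.
EE (methods 1·2): 0.51 vs {0.39, 0.29, 0.72, 0.54} → fail.
EE (methods 1·3): 0.88 vs {0.39, 0.37, 0.72, 0.75} → pass.
EE (methods 2·3): 0.45 vs {0.29, 0.37, 0.54, 0.75} → fail.
Pro (methods 1·2): 0.65 vs {0.26, 0.26, 0.72, 0.54} → fail.
Pro (methods 1·3): 0.74 vs {0.26, 0.25, 0.72, 0.75} → fail.
Pro (methods 2·3): 0.76 vs {0.26, 0.25, 0.54, 0.75} → pass.
4 of 9 fail.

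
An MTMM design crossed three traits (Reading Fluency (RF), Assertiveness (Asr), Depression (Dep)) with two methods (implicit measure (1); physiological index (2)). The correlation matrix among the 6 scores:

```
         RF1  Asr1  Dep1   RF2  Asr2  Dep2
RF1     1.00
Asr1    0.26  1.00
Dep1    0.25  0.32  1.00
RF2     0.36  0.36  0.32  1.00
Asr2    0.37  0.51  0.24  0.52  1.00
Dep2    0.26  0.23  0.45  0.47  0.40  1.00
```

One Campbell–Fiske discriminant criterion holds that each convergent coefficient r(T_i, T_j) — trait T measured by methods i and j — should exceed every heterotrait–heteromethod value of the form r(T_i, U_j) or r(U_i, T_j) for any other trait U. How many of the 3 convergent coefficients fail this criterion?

Each convergent coefficient versus the relevant comparison correlations:
RF (methods 1·2): 0.36 vs {0.37, 0.36, 0.26, 0.32} → fail.
Asr (methods 1·2): 0.51 vs {0.36, 0.37, 0.23, 0.24} → pass.
Dep (methods 1·2): 0.45 vs {0.32, 0.26, 0.24, 0.23} → pass.
1 of 3 fail.

1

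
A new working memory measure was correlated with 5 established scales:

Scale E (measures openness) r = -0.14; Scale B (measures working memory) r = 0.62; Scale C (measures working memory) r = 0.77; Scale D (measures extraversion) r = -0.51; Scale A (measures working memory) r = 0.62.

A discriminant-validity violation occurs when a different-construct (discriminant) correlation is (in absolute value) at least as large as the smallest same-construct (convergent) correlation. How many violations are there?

0

Convergent (same construct = working memory): Scale B, Scale C, Scale A.
Smallest convergent = 0.62. Discriminant |r|: 0.14, 0.51; count ≥ 0.62 → 0.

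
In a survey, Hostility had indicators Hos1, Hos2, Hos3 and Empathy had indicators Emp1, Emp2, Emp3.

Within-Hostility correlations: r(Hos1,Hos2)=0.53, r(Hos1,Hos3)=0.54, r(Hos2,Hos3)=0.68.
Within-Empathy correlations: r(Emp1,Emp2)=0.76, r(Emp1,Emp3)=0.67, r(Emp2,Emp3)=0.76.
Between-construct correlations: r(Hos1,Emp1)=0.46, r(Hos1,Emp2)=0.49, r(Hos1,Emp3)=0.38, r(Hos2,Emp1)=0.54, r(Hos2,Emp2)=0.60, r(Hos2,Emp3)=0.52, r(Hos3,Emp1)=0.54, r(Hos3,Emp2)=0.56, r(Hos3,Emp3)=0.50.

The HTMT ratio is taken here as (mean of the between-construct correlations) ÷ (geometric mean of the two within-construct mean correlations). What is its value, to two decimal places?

Mean heterotrait r = 4.59/9 = 0.5100.
Mean within-Hos = 1.75/3 = 0.5833; mean within-Emp = 2.19/3 = 0.7300.
Geometric mean = √(0.5833 × 0.7300) = 0.6525.
HTMT = 0.5100 / 0.6525 = 0.78.

0.78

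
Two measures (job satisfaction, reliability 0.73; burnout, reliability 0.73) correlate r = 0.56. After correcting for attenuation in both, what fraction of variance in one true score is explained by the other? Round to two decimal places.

0.59

Disattenuated r = 0.56 / √(0.73 × 0.73) = 0.56 / 0.7300 = 0.7671.
Shared true-score variance = 0.7671² = 0.5884 ≈ 0.59.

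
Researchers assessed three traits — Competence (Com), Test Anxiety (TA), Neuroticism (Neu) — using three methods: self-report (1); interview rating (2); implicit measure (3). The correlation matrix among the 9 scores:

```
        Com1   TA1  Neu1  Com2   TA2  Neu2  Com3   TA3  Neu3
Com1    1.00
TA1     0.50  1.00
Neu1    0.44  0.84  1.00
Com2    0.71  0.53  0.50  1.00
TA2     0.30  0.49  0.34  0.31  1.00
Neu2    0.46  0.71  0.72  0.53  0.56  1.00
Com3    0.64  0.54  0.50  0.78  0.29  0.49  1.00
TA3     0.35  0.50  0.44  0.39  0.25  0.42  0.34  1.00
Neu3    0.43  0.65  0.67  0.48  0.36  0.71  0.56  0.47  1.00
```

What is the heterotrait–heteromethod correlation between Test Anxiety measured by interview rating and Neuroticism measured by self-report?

Different traits and methods: r(TA2, Neu1) = 0.34.

0.34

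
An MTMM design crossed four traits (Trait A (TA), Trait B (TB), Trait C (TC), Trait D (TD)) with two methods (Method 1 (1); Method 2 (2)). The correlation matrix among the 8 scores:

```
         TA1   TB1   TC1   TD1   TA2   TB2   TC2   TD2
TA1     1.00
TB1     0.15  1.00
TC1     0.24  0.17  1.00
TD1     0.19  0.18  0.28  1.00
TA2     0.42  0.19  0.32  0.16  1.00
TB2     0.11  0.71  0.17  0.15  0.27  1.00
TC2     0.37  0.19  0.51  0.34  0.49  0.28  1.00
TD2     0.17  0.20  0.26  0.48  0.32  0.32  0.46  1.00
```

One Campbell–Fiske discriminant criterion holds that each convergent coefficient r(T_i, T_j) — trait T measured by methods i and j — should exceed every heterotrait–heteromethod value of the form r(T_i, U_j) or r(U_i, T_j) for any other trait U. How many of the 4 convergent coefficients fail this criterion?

Convergent coefficients and their comparison sets:
TA (methods 1·2): 0.42 vs {0.11, 0.19, 0.37, 0.32, 0.17, 0.16} → pass.
TB (methods 1·2): 0.71 vs {0.19, 0.11, 0.19, 0.17, 0.20, 0.15} → pass.
TC (methods 1·2): 0.51 vs {0.32, 0.37, 0.17, 0.19, 0.26, 0.34} → pass.
TD (methods 1·2): 0.48 vs {0.16, 0.17, 0.15, 0.20, 0.34, 0.26} → pass.
0 of 4 fail.

0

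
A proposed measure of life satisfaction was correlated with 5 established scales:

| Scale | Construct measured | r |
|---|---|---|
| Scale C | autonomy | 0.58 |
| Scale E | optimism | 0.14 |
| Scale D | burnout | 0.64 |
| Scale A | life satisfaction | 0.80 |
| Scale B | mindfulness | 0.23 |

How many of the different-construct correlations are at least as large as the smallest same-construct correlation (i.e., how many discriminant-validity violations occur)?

Convergent (same construct = life satisfaction): Scale A.
Smallest convergent = 0.80. Discriminant values: 0.58, 0.14, 0.64, 0.23; count ≥ 0.80 → 0.

0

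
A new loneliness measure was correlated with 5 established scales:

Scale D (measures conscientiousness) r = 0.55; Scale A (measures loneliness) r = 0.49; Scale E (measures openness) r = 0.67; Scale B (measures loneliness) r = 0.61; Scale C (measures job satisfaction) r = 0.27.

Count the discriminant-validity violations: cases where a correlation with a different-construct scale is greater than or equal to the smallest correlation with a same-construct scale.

2

Convergent (same construct = loneliness): Scale A, Scale B.
Smallest convergent = 0.49. Discriminant values: 0.55, 0.67, 0.27; count ≥ 0.49 → 2.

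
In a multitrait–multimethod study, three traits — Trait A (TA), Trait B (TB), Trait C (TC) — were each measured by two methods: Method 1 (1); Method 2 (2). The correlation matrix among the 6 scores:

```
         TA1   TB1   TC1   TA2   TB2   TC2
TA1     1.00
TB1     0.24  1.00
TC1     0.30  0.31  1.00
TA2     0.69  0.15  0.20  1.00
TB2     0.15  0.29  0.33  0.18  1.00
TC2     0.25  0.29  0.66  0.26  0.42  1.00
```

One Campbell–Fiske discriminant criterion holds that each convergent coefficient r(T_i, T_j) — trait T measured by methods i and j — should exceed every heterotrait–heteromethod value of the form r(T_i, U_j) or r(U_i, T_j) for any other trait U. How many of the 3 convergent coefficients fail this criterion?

1

Checking each validity diagonal entry against its comparison values:
TA (methods 1·2): 0.69 vs {0.15, 0.15, 0.25, 0.20} → pass.
TB (methods 1·2): 0.29 vs {0.15, 0.15, 0.29, 0.33} → fail.
TC (methods 1·2): 0.66 vs {0.20, 0.25, 0.33, 0.29} → pass.
1 of 3 fail.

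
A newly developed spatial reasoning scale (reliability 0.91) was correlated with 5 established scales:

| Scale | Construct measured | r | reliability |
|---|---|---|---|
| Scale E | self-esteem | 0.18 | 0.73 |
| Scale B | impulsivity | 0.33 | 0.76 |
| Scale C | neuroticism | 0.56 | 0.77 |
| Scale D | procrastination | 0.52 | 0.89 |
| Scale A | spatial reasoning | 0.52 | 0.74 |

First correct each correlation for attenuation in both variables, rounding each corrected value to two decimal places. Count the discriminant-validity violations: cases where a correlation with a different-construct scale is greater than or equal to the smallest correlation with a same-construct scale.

1

Disattenuated r (r / √(r_scale · r_new)):
  Scale E (disc): 0.18 / √(0.73·0.91) = 0.22
  Scale B (disc): 0.33 / √(0.76·0.91) = 0.40
  Scale C (disc): 0.56 / √(0.77·0.91) = 0.67
  Scale D (disc): 0.52 / √(0.89·0.91) = 0.58
  Scale A (conv): 0.52 / √(0.74·0.91) = 0.63
Smallest convergent = 0.63. Discriminant values: 0.22, 0.40, 0.67, 0.58; count ≥ 0.63 → 1.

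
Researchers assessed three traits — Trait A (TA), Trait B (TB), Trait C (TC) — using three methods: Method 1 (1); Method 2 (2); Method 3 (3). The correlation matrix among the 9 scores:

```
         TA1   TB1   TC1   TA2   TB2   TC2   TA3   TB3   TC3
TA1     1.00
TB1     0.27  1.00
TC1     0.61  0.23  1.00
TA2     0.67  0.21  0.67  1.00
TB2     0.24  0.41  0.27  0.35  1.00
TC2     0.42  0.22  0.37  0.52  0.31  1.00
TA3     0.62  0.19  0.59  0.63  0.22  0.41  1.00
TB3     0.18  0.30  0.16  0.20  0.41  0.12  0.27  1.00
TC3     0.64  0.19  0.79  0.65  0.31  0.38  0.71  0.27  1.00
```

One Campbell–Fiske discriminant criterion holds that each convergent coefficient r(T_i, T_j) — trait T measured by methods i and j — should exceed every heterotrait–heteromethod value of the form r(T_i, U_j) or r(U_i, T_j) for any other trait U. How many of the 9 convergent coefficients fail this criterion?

Convergent coefficients and their comparison sets:
TA (methods 1·2): 0.67 vs {0.24, 0.21, 0.42, 0.67} → fail.
TA (methods 1·3): 0.62 vs {0.18, 0.19, 0.64, 0.59} → fail.
TA (methods 2·3): 0.63 vs {0.20, 0.22, 0.65, 0.41} → fail.
TB (methods 1·2): 0.41 vs {0.21, 0.24, 0.22, 0.27} → pass.
TB (methods 1·3): 0.30 vs {0.19, 0.18, 0.19, 0.16} → pass.
TB (methods 2·3): 0.41 vs {0.22, 0.20, 0.31, 0.12} → pass.
TC (methods 1·2): 0.37 vs {0.67, 0.42, 0.27, 0.22} → fail.
TC (methods 1·3): 0.79 vs {0.59, 0.64, 0.16, 0.19} → pass.
TC (methods 2·3): 0.38 vs {0.41, 0.65, 0.12, 0.31} → fail.
5 of 9 fail.

5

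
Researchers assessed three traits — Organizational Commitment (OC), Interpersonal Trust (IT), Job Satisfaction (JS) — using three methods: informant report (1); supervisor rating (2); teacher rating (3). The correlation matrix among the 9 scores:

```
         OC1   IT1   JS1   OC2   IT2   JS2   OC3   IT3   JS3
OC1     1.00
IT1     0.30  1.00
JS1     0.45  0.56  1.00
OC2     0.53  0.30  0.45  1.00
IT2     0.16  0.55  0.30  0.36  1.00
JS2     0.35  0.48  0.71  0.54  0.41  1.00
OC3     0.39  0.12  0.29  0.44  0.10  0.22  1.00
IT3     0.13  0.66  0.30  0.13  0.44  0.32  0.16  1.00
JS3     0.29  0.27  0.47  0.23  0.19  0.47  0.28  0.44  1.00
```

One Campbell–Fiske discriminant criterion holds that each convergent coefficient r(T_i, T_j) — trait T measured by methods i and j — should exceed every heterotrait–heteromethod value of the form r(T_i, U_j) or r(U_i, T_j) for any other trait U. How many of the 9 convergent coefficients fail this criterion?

0

Checking each validity diagonal entry against its comparison values:
OC (methods 1·2): 0.53 vs {0.16, 0.30, 0.35, 0.45} → pass.
OC (methods 1·3): 0.39 vs {0.13, 0.12, 0.29, 0.29} → pass.
OC (methods 2·3): 0.44 vs {0.13, 0.10, 0.23, 0.22} → pass.
IT (methods 1·2): 0.55 vs {0.30, 0.16, 0.48, 0.30} → pass.
IT (methods 1·3): 0.66 vs {0.12, 0.13, 0.27, 0.30} → pass.
IT (methods 2·3): 0.44 vs {0.10, 0.13, 0.19, 0.32} → pass.
JS (methods 1·2): 0.71 vs {0.45, 0.35, 0.30, 0.48} → pass.
JS (methods 1·3): 0.47 vs {0.29, 0.29, 0.30, 0.27} → pass.
JS (methods 2·3): 0.47 vs {0.22, 0.23, 0.32, 0.19} → pass.
0 of 9 fail.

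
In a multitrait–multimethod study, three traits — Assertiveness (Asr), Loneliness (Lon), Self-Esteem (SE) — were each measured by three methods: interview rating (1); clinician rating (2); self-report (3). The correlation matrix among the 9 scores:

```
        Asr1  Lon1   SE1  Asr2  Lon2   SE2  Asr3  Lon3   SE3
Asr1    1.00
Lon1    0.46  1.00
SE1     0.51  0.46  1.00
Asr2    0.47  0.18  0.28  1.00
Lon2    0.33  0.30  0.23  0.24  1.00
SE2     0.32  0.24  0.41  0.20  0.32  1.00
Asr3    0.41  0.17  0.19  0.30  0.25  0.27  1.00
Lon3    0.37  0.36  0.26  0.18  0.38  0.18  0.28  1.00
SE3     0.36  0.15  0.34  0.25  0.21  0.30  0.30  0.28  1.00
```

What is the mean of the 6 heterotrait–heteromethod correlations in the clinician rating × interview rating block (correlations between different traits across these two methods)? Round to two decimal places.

0.26

HTHM values (method 2 × method 1): 0.18, 0.28, 0.33, 0.23, 0.32, 0.24; mean = 1.58/6 = 0.26.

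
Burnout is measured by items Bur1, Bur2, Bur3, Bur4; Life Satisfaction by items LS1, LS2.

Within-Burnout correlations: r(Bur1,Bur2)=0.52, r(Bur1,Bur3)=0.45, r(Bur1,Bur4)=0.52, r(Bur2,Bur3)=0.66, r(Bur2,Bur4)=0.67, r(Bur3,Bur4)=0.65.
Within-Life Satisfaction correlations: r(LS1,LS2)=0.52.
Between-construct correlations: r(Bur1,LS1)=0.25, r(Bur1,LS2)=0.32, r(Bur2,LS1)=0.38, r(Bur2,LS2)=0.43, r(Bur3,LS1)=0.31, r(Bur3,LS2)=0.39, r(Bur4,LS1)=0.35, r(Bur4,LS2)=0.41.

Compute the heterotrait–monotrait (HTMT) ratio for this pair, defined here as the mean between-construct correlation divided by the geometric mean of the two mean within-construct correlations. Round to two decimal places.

0.65

Mean heterotrait r = 2.84/8 = 0.3550.
Mean within-Bur = 3.47/6 = 0.5783; mean within-LS = 0.52/1 = 0.5200.
Geometric mean = √(0.5783 × 0.5200) = 0.5484.
HTMT = 0.3550 / 0.5484 = 0.65.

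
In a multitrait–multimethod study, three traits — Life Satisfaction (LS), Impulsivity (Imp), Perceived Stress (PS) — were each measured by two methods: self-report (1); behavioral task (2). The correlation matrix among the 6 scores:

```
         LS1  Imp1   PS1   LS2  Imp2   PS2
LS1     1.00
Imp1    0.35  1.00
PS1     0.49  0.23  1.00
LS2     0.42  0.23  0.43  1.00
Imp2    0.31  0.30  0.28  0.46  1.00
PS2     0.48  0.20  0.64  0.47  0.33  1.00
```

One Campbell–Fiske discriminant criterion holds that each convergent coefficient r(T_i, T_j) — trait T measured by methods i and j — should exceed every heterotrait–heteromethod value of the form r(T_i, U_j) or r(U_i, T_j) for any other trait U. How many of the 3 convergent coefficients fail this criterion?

Checking each validity diagonal entry against its comparison values:
LS (methods 1·2): 0.42 vs {0.31, 0.23, 0.48, 0.43} → fail.
Imp (methods 1·2): 0.30 vs {0.23, 0.31, 0.20, 0.28} → fail.
PS (methods 1·2): 0.64 vs {0.43, 0.48, 0.28, 0.20} → pass.
2 of 3 fail.

2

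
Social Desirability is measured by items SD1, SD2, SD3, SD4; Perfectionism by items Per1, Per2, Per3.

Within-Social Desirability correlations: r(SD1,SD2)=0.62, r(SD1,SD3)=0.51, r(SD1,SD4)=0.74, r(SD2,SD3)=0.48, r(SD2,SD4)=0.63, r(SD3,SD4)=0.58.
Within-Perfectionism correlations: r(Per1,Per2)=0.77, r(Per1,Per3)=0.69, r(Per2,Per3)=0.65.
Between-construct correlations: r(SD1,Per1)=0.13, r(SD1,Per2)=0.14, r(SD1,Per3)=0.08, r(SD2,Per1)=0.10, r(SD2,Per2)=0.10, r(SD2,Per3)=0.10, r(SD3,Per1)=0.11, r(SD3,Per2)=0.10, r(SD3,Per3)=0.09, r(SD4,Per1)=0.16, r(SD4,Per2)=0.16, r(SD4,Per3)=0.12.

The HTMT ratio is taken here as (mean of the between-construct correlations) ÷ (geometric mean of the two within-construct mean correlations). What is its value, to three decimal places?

Between-construct mean = 1.39/12 = 0.1158.
Mean within-SD = 3.56/6 = 0.5933; mean within-Per = 2.11/3 = 0.7033.
Geometric mean = √(0.5933 × 0.7033) = 0.6460.
HTMT = 0.1158 / 0.6460 = 0.179.

0.179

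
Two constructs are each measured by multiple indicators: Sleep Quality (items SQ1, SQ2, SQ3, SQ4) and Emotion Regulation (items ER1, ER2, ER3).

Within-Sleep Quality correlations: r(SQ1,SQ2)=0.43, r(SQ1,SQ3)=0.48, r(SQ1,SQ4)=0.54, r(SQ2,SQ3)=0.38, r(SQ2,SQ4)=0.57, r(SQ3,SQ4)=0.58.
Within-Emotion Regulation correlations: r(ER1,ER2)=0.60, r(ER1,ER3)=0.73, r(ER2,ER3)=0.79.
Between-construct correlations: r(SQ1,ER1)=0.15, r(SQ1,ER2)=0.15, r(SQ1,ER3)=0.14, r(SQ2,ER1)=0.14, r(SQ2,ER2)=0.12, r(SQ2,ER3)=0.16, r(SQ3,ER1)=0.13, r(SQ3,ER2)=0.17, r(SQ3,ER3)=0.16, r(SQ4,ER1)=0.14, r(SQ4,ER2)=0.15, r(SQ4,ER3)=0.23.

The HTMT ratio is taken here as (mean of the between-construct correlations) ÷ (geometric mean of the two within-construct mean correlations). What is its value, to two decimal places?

0.26

Mean between = 1.84/12 = 0.1533.
Mean within-SQ = 2.98/6 = 0.4967; mean within-ER = 2.12/3 = 0.7067.
Geometric mean = √(0.4967 × 0.7067) = 0.5925.
HTMT = 0.1533 / 0.5925 = 0.26.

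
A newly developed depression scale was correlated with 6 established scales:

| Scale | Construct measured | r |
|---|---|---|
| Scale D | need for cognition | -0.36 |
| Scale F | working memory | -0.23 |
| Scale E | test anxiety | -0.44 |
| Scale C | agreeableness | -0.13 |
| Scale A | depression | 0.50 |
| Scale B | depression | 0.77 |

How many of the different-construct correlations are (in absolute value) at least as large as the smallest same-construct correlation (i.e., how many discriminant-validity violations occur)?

Convergent (same construct = depression): Scale A, Scale B.
Smallest convergent = 0.50. Discriminant |r|: 0.36, 0.23, 0.44, 0.13; count ≥ 0.50 → 0.

0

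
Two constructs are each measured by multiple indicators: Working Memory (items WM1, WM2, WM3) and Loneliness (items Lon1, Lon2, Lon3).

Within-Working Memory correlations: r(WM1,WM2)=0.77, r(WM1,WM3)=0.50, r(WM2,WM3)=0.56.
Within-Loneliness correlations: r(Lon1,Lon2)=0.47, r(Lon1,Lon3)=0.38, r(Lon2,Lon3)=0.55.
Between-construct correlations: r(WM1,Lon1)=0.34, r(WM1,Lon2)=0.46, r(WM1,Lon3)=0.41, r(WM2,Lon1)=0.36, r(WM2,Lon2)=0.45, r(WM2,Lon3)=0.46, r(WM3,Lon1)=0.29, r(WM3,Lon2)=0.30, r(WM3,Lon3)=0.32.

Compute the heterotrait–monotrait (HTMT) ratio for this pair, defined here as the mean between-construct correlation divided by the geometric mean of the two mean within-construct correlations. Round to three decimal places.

0.706

Mean heterotrait r = 3.39/9 = 0.3767.
Mean within-WM = 1.83/3 = 0.6100; mean within-Lon = 1.40/3 = 0.4667.
Geometric mean = √(0.6100 × 0.4667) = 0.5336.
HTMT = 0.3767 / 0.5336 = 0.706.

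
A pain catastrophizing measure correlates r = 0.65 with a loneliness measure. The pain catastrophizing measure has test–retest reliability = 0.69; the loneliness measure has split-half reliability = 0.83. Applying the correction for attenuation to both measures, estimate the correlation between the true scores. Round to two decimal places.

0.86

r_true = r_obs / √(r_xx · r_yy) = 0.65 / √(0.69 × 0.83) = 0.65 / √0.5727 = 0.65 / 0.7568 ≈ 0.86.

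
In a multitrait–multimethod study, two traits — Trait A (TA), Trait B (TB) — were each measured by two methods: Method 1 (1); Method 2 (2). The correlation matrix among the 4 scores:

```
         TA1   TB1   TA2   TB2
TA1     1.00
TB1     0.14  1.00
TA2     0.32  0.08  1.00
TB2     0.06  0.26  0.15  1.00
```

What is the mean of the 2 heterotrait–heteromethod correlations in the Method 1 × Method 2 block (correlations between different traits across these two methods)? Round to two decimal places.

0.07

HTHM values (method 1 × method 2): 0.06, 0.08; mean = 0.14/2 = 0.07.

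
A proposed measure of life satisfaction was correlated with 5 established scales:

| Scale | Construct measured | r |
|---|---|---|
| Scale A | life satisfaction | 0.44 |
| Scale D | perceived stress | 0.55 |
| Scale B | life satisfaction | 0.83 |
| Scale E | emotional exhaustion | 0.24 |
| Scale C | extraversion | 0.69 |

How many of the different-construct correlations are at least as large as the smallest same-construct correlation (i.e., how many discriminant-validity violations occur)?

2

Convergent (same construct = life satisfaction): Scale A, Scale B.
Smallest convergent = 0.44. Discriminant values: 0.55, 0.24, 0.69; count ≥ 0.44 → 2.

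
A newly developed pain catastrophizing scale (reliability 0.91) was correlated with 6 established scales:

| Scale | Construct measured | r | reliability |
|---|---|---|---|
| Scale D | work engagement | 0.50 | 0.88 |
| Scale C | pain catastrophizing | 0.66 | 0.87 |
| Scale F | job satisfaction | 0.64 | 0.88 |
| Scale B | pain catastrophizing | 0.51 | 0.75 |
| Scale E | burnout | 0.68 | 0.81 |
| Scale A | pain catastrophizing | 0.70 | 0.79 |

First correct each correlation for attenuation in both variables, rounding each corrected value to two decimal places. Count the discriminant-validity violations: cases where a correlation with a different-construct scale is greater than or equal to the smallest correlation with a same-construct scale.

2

Disattenuated r (r / √(r_scale · r_new)):
  Scale D (disc): 0.50 / √(0.88·0.91) = 0.56
  Scale C (conv): 0.66 / √(0.87·0.91) = 0.74
  Scale F (disc): 0.64 / √(0.88·0.91) = 0.72
  Scale B (conv): 0.51 / √(0.75·0.91) = 0.62
  Scale E (disc): 0.68 / √(0.81·0.91) = 0.79
  Scale A (conv): 0.70 / √(0.79·0.91) = 0.83
Smallest convergent = 0.62. Discriminant values: 0.56, 0.72, 0.79; count ≥ 0.62 → 2.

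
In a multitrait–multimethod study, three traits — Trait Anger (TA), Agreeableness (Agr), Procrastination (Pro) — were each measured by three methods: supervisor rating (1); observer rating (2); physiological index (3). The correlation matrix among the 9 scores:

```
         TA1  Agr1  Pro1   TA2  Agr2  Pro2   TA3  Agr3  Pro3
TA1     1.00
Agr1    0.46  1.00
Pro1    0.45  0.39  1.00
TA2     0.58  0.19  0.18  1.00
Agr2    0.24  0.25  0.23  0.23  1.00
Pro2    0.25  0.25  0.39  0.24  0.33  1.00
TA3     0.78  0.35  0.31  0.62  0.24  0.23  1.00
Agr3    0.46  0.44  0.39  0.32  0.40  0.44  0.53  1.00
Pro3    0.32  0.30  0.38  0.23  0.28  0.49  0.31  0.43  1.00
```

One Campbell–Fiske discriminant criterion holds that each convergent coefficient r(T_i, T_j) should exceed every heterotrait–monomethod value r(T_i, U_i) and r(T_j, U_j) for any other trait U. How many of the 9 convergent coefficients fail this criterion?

5

Each convergent coefficient versus the relevant comparison correlations:
TA (methods 1·2): 0.58 vs {0.46, 0.23, 0.45, 0.24} → pass.
TA (methods 1·3): 0.78 vs {0.46, 0.53, 0.45, 0.31} → pass.
TA (methods 2·3): 0.62 vs {0.23, 0.53, 0.24, 0.31} → pass.
Agr (methods 1·2): 0.25 vs {0.46, 0.23, 0.39, 0.33} → fail.
Agr (methods 1·3): 0.44 vs {0.46, 0.53, 0.39, 0.43} → fail.
Agr (methods 2·3): 0.40 vs {0.23, 0.53, 0.33, 0.43} → fail.
Pro (methods 1·2): 0.39 vs {0.45, 0.24, 0.39, 0.33} → fail.
Pro (methods 1·3): 0.38 vs {0.45, 0.31, 0.39, 0.43} → fail.
Pro (methods 2·3): 0.49 vs {0.24, 0.31, 0.33, 0.43} → pass.
5 of 9 fail.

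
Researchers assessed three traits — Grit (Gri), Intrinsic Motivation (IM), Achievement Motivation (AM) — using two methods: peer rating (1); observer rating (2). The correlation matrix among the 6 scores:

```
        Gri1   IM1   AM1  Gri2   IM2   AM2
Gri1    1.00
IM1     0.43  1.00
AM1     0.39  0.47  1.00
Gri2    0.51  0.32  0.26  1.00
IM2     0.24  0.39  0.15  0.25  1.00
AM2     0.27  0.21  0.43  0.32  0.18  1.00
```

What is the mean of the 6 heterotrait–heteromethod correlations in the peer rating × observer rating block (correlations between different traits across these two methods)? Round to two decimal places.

HTHM values (method 1 × method 2): 0.24, 0.27, 0.32, 0.21, 0.26, 0.15; mean = 1.45/6 = 0.24.

0.24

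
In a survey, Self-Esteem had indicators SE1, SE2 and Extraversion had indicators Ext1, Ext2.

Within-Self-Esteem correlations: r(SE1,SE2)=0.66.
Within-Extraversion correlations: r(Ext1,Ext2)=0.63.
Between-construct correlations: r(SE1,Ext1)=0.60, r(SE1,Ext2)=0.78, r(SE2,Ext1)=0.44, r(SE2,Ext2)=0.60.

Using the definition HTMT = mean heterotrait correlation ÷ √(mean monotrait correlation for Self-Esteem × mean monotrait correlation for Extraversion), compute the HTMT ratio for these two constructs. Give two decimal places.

0.94

Mean heterotrait r = 2.42/4 = 0.6050.
Mean within-SE = 0.66/1 = 0.6600; mean within-Ext = 0.63/1 = 0.6300.
Geometric mean = √(0.6600 × 0.6300) = 0.6448.
HTMT = 0.6050 / 0.6448 = 0.94.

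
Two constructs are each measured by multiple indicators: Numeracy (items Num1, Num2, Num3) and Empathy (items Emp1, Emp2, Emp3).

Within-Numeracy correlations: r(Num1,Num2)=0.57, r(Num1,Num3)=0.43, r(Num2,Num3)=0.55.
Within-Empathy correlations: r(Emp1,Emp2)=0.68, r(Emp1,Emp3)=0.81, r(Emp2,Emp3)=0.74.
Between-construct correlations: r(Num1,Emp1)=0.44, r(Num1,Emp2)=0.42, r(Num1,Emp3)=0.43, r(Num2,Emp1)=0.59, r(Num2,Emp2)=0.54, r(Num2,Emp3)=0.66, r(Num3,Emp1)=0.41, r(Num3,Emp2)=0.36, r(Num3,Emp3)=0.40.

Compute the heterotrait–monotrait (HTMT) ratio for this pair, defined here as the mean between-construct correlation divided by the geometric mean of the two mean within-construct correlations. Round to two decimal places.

Mean heterotrait r = 4.25/9 = 0.4722.
Mean within-Num = 1.55/3 = 0.5167; mean within-Emp = 2.23/3 = 0.7433.
Geometric mean = √(0.5167 × 0.7433) = 0.6197.
HTMT = 0.4722 / 0.6197 = 0.76.

0.76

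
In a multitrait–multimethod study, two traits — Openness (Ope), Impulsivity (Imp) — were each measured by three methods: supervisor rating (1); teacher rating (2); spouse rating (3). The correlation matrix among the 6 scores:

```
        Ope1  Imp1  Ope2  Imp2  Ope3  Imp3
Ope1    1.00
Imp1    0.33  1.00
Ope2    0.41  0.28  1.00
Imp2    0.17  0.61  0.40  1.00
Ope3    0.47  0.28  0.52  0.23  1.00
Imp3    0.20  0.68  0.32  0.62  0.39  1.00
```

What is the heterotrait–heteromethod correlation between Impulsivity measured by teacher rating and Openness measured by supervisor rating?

0.17

Different traits and methods: r(Imp2, Ope1) = 0.17.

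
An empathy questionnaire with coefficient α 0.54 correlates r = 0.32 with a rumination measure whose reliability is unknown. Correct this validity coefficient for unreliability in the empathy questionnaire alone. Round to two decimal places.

0.44

Single correction: r_c = r_obs / √r_xx = 0.32 / √0.54 = 0.32 / 0.7348 ≈ 0.44.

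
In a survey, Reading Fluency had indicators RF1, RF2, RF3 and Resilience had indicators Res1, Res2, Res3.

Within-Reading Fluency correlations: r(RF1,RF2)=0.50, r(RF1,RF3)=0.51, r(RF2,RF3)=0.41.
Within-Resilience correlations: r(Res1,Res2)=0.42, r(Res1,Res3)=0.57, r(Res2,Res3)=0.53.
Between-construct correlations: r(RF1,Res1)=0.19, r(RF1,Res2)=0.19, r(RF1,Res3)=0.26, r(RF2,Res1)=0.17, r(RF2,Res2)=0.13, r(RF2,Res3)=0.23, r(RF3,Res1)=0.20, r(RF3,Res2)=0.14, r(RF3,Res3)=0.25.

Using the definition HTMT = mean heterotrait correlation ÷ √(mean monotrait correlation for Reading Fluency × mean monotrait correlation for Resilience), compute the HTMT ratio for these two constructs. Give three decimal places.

Mean between = 1.76/9 = 0.1956.
Mean within-RF = 1.42/3 = 0.4733; mean within-Res = 1.52/3 = 0.5067.
Geometric mean = √(0.4733 × 0.5067) = 0.4897.
HTMT = 0.1956 / 0.4897 = 0.399.

0.399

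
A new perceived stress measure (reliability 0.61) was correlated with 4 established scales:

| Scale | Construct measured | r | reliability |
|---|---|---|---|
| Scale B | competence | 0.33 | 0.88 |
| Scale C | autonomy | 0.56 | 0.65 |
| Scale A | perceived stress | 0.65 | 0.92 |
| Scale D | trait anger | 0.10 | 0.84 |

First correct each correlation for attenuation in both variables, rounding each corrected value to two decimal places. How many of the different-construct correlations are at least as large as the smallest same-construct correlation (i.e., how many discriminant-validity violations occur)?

Disattenuated r (r / √(r_scale · r_new)):
  Scale B (disc): 0.33 / √(0.88·0.61) = 0.45
  Scale C (disc): 0.56 / √(0.65·0.61) = 0.89
  Scale A (conv): 0.65 / √(0.92·0.61) = 0.87
  Scale D (disc): 0.10 / √(0.84·0.61) = 0.14
Smallest convergent = 0.87. Discriminant values: 0.45, 0.89, 0.14; count ≥ 0.87 → 1.

1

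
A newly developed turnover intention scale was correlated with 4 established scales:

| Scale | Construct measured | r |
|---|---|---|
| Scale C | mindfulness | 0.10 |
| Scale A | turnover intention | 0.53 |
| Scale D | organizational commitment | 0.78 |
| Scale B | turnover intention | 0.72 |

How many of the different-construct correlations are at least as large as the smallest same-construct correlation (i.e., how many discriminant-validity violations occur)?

Convergent (same construct = turnover intention): Scale A, Scale B.
Smallest convergent = 0.53. Discriminant values: 0.10, 0.78; count ≥ 0.53 → 1.

1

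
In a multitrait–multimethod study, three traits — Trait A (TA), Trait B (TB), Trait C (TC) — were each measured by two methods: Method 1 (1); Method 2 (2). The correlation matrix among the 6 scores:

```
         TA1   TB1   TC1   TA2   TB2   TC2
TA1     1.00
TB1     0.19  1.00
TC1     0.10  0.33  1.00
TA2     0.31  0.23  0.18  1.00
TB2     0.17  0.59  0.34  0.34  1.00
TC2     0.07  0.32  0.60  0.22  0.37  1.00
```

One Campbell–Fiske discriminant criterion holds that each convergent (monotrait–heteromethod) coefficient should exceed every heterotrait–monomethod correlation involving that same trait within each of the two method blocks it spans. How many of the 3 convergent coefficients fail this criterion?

1

Checking each validity diagonal entry against its comparison values:
TA (methods 1·2): 0.31 vs {0.19, 0.34, 0.10, 0.22} → fail.
TB (methods 1·2): 0.59 vs {0.19, 0.34, 0.33, 0.37} → pass.
TC (methods 1·2): 0.60 vs {0.10, 0.22, 0.33, 0.37} → pass.
1 of 3 fail.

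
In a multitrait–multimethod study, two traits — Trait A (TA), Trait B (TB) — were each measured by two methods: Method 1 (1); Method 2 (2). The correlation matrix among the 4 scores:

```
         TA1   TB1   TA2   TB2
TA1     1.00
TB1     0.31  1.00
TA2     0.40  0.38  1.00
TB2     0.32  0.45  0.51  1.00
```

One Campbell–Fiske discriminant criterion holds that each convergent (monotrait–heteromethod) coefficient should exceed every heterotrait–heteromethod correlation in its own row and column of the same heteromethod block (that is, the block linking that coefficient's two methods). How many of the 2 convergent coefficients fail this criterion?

0

Checking each validity diagonal entry against its comparison values:
TA (methods 1·2): 0.40 vs {0.32, 0.38} → pass.
TB (methods 1·2): 0.45 vs {0.38, 0.32} → pass.
0 of 2 fail.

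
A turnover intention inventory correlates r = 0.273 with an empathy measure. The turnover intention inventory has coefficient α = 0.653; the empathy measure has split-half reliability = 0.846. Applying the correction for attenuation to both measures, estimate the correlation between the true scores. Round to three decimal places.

0.367

r_true = r_obs / √(r_xx · r_yy) = 0.273 / √(0.653 × 0.846) = 0.273 / √0.552438 = 0.273 / 0.7433 ≈ 0.367.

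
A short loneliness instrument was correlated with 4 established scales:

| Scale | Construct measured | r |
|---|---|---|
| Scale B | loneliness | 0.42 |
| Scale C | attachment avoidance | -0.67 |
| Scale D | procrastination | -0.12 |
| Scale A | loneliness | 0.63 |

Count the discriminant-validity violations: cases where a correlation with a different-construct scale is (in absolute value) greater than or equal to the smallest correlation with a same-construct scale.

1

Convergent (same construct = loneliness): Scale B, Scale A.
Smallest convergent = 0.42. Discriminant |r|: 0.67, 0.12; count ≥ 0.42 → 1.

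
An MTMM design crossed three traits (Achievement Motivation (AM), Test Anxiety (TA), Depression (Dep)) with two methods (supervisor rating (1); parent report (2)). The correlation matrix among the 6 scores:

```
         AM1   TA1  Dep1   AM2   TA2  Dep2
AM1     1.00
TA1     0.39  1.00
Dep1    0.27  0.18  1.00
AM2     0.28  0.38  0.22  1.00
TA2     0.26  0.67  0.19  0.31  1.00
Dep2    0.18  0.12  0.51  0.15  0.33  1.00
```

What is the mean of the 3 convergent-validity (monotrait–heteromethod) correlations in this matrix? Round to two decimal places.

0.49

Convergent values: 0.28, 0.67, 0.51; mean = 1.46/3 = 0.49.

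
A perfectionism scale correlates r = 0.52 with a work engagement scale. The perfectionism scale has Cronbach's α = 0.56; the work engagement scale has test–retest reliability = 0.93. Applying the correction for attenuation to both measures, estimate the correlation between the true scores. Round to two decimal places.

r_true = r_obs / √(r_xx · r_yy) = 0.52 / √(0.56 × 0.93) = 0.52 / √0.5208 = 0.52 / 0.7217 ≈ 0.72.

0.72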